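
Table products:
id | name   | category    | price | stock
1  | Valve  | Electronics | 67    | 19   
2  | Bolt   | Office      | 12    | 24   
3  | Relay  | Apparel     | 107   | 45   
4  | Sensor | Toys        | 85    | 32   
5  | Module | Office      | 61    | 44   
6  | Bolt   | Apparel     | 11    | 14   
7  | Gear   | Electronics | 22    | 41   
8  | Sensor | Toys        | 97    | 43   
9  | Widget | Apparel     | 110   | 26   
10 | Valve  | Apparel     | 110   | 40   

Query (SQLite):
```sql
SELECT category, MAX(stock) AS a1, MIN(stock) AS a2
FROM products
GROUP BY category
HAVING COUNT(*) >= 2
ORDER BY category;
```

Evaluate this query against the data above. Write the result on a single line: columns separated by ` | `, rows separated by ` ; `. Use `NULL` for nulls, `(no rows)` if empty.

Group products by category.
Per group compute: MAX(stock), MIN(stock).
HAVING: drop groups with fewer than 2 rows.
  Apparel: ids {3, 6, 9, 10} → MAX(stock)=45, MIN(stock)=14
  Electronics: ids {1, 7} → MAX(stock)=41, MIN(stock)=19
  Office: ids {2, 5} → MAX(stock)=44, MIN(stock)=24
  Toys: ids {4, 8} → MAX(stock)=43, MIN(stock)=32

Apparel | 45 | 14 ; Electronics | 41 | 19 ; Office | 44 | 24 ; Toys | 43 | 32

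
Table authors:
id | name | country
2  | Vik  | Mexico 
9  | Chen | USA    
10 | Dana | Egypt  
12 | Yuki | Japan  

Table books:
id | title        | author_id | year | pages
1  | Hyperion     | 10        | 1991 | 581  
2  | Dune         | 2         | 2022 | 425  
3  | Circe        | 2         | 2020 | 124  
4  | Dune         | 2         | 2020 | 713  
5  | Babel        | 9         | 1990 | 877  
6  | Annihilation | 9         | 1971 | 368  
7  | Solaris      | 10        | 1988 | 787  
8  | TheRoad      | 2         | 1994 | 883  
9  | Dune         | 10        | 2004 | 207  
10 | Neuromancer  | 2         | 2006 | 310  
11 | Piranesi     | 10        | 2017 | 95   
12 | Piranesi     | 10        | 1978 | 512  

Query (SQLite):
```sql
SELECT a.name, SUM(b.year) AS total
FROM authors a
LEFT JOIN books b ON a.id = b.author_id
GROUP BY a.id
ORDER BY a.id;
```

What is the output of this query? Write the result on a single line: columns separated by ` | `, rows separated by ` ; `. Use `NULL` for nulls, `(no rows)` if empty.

LEFT JOIN keeps every authors row; unmatched ones get NULL for books columns.
Group by authors.id and compute SUM(b.year). SUM over an all-NULL group is NULL.
  2: ids {2, 3, 4, 8, 10} → SUM(b.year)=10062
  9: ids {5, 6} → SUM(b.year)=3961
  10: ids {1, 7, 9, 11, 12} → SUM(b.year)=9978
  12: ids {—} → SUM(b.year)=NULL

Vik | 10062 ; Chen | 3961 ; Dana | 9978 ; Yuki | NULL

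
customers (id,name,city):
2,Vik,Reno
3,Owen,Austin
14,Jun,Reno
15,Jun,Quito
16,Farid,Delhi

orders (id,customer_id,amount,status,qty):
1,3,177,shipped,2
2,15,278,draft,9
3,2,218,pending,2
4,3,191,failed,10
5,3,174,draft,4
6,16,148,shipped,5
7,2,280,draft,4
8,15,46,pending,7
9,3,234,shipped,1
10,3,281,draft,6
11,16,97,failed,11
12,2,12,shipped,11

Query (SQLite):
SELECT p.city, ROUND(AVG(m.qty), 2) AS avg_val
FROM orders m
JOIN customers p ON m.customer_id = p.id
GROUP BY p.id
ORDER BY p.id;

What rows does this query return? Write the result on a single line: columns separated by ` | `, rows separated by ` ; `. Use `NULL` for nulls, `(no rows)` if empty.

Reno | 5.67 ; Austin | 4.6 ; Quito | 8 ; Delhi | 8

Join each orders row to its customers via customer_id.
Group joined rows by customers.id; compute ROUND(AVG(m.qty), 2) per group.
  2: ids {3, 7, 12} → ROUND(AVG(m.qty), 2)=5.67
  3: ids {1, 4, 5, 9, 10} → ROUND(AVG(m.qty), 2)=4.6
  15: ids {2, 8} → ROUND(AVG(m.qty), 2)=8
  16: ids {6, 11} → ROUND(AVG(m.qty), 2)=8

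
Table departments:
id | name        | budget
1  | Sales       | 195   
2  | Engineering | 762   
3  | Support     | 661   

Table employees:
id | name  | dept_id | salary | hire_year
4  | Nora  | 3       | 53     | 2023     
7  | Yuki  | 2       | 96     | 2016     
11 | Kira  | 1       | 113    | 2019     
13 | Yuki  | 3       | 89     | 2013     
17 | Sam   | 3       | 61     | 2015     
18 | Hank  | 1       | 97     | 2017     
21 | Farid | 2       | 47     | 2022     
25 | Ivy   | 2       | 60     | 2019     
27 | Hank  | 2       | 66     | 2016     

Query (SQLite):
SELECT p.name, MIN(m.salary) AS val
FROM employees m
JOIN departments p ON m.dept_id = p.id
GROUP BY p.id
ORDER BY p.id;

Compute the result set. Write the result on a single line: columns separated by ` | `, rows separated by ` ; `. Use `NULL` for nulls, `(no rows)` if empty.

Join each employees row to its departments via dept_id.
Group joined rows by departments.id; compute MIN(m.salary) per group.
  1: ids {11, 18} → MIN(m.salary)=97
  2: ids {7, 21, 25, 27} → MIN(m.salary)=47
  3: ids {4, 13, 17} → MIN(m.salary)=53

Sales | 97 ; Engineering | 47 ; Support | 53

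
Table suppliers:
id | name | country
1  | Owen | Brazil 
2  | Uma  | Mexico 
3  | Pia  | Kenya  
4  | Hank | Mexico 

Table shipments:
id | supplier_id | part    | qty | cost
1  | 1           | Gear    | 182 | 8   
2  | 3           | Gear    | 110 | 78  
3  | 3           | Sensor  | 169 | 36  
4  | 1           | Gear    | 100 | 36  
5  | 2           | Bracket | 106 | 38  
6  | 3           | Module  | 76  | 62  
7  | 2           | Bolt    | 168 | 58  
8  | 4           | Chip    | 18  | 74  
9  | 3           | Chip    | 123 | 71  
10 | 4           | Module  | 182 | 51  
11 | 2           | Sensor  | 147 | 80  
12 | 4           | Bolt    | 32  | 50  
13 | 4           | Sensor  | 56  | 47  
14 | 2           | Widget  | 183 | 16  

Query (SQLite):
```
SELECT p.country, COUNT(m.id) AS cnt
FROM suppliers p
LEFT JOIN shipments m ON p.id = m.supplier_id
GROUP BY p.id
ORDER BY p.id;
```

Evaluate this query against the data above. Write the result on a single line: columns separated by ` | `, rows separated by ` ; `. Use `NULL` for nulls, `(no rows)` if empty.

Brazil | 2 ; Mexico | 4 ; Kenya | 4 ; Mexico | 4

LEFT JOIN keeps every suppliers row; unmatched ones get NULL for shipments columns.
Group by suppliers.id and compute COUNT(m.id). COUNT(col) of an all-NULL group is 0.
  1: ids {1, 4} → COUNT(m.id)=2
  2: ids {5, 7, 11, 14} → COUNT(m.id)=4
  3: ids {2, 3, 6, 9} → COUNT(m.id)=4
  4: ids {8, 10, 12, 13} → COUNT(m.id)=4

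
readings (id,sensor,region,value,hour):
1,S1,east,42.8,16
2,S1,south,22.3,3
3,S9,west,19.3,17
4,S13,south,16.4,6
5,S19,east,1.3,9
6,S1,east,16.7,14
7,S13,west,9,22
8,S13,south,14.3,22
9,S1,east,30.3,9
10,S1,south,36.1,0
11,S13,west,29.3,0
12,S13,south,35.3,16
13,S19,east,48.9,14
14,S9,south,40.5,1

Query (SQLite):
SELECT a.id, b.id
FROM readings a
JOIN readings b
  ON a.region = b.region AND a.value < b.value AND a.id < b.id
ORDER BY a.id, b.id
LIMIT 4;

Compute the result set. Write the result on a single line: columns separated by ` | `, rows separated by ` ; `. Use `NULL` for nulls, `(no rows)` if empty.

Pairs (a,b) with same region, a.value < b.value, a.id < b.id.
region groups: east:{1,5,6,9,13} south:{2,4,8,10,12,14} west:{3,7,11}
Ordered by (a.id, b.id); first 4.

1 | 13 ; 2 | 10 ; 2 | 12 ; 2 | 14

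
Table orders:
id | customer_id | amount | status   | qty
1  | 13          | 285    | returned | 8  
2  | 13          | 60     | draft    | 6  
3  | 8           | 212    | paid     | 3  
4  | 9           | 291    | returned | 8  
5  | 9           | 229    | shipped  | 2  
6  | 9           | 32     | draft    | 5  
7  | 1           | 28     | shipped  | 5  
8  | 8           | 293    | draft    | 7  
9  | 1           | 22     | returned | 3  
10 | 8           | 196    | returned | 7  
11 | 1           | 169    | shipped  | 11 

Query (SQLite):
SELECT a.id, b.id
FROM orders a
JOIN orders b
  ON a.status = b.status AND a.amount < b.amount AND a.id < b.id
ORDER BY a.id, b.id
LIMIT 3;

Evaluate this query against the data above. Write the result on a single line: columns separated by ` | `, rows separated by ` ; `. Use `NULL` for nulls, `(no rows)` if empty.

1 | 4 ; 2 | 8 ; 6 | 8

Pairs (a,b) with same status, a.amount < b.amount, a.id < b.id.
status groups: draft:{2,6,8} paid:{3} returned:{1,4,9,10} shipped:{5,7,11}
Ordered by (a.id, b.id); first 3.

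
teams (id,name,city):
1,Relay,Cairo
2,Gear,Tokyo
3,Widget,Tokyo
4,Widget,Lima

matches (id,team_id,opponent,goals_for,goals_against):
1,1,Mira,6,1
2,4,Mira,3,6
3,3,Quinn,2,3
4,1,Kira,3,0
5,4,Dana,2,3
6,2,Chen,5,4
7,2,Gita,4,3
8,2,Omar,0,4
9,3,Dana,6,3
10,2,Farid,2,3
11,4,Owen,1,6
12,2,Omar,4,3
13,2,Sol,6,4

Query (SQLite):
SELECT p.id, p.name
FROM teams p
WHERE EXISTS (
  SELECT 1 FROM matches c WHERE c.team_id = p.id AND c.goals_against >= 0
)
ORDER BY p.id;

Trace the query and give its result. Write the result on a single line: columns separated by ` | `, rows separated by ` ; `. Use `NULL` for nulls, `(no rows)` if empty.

1 | Relay ; 2 | Gear ; 3 | Widget ; 4 | Widget

For each teams row, check whether any matches with matching team_id has goals_against >= 0.
Keep rows where that is true.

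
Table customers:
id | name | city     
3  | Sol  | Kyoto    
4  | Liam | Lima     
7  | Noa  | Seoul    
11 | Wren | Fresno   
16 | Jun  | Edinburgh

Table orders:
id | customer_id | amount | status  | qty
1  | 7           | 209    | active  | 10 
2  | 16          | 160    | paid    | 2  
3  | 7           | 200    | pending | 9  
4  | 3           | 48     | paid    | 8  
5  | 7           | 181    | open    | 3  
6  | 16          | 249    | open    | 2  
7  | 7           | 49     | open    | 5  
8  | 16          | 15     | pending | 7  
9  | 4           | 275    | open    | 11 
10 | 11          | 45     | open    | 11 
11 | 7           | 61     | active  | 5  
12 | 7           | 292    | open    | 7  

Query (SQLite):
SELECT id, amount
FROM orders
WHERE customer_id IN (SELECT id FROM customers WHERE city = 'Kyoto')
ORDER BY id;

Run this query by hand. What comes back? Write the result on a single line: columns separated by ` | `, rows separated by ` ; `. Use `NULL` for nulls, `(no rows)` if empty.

4 | 48

Inner query: customers.id where city = 'Kyoto'.
Outer: keep orders rows whose customer_id is in that set.
Inner query → {3}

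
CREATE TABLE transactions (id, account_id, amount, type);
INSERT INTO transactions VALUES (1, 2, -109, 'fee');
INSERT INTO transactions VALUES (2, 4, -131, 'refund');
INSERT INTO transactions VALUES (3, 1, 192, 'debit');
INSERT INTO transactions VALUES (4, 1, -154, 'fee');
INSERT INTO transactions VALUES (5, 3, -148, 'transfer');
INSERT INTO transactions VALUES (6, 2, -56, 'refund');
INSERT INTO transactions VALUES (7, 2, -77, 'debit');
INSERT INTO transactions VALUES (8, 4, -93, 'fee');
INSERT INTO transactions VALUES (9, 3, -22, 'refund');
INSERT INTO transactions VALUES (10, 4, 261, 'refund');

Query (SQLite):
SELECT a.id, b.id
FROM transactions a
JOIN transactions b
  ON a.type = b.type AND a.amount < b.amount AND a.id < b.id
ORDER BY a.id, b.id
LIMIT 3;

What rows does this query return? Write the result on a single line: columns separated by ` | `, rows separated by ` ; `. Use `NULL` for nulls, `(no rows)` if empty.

1 | 8 ; 2 | 6 ; 2 | 9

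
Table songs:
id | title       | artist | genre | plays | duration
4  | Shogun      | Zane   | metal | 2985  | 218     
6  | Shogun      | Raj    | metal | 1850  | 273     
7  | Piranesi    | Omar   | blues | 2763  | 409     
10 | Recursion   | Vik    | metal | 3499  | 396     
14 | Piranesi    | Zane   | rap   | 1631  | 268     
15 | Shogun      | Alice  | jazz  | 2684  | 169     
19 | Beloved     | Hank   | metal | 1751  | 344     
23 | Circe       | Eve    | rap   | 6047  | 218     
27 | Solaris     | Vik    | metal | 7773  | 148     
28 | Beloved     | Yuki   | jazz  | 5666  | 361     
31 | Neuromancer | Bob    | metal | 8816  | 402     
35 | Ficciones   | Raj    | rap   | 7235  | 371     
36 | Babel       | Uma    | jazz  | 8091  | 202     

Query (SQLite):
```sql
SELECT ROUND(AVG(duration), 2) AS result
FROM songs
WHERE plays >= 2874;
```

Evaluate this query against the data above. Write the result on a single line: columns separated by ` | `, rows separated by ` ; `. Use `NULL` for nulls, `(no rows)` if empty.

Rows where plays >= 2874 → duration values: [218, 396, 218, 148, 361, 402, 371, 202].
AVG = 2316 / 8 (rounded to 2 dp).

289.5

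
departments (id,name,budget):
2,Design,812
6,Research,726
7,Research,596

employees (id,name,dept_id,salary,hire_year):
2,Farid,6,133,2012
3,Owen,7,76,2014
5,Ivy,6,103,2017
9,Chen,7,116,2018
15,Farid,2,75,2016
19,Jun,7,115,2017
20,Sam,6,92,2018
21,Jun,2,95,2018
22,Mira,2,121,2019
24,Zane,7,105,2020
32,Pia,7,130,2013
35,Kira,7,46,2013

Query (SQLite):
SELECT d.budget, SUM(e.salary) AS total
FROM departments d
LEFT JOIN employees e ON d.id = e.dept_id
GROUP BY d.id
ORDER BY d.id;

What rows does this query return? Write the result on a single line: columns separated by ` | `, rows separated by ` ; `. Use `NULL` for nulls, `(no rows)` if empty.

LEFT JOIN keeps every departments row; unmatched ones get NULL for employees columns.
Group by departments.id and compute SUM(e.salary). SUM over an all-NULL group is NULL.
  2: ids {15, 21, 22} → SUM(e.salary)=291
  6: ids {2, 5, 20} → SUM(e.salary)=328
  7: ids {3, 9, 19, 24, 32, 35} → SUM(e.salary)=588

812 | 291 ; 726 | 328 ; 596 | 588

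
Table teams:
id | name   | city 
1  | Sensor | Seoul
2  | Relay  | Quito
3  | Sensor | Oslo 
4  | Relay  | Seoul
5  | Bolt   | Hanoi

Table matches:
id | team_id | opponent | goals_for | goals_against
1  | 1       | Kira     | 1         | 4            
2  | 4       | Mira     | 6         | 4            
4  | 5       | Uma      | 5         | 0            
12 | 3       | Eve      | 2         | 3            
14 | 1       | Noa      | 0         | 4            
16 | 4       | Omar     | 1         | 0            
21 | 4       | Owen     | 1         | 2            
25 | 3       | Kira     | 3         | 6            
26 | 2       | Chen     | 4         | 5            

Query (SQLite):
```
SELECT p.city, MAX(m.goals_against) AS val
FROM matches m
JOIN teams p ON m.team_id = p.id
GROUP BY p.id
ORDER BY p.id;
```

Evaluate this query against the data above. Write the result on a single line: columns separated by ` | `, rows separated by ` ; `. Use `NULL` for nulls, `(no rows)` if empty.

Seoul | 4 ; Quito | 5 ; Oslo | 6 ; Seoul | 4 ; Hanoi | 0

Join each matches row to its teams via team_id.
Group joined rows by teams.id; compute MAX(m.goals_against) per group.
  1: ids {1, 14} → MAX(m.goals_against)=4
  2: ids {26} → MAX(m.goals_against)=5
  3: ids {12, 25} → MAX(m.goals_against)=6
  4: ids {2, 16, 21} → MAX(m.goals_against)=4
  5: ids {4} → MAX(m.goals_against)=0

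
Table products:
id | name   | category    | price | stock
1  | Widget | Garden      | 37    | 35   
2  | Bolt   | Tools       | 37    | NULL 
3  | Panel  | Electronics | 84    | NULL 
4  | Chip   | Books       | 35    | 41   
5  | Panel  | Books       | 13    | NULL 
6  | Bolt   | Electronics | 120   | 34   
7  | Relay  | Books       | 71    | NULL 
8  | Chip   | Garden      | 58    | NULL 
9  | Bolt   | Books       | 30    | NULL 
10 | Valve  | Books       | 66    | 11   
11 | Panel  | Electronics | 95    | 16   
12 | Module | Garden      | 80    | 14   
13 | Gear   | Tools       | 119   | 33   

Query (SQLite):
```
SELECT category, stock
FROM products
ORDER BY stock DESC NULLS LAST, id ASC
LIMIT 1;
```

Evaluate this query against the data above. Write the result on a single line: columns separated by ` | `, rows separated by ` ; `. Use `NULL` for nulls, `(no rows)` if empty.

Sort by stock desc, tiebreak id asc: (41, id=4), (35, id=1), (34, id=6), (33, id=13) …. Take first 1.
NULLS LAST: NULL stock rows go after all non-NULL rows (among themselves ordered by id asc).

Books | 41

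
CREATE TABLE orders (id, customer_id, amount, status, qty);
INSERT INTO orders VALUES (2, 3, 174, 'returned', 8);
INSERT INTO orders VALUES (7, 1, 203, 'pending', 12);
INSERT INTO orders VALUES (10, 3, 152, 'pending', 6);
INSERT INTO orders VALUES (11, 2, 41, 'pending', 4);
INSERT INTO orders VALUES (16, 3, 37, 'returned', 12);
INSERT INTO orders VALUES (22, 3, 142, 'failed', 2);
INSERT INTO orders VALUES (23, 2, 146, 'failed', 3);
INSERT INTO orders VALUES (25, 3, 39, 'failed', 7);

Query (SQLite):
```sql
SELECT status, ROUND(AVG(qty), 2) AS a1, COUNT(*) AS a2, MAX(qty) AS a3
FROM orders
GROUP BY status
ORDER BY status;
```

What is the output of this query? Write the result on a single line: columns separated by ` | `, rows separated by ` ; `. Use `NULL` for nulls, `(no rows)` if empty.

failed | 4 | 3 | 7 ; pending | 7.33 | 3 | 12 ; returned | 10 | 2 | 12

Group orders by status.
Per group compute: ROUND(AVG(qty), 2), COUNT(*), MAX(qty).
  failed: ids {22, 23, 25} → ROUND(AVG(qty), 2)=4, COUNT(*)=3, MAX(qty)=7
  pending: ids {7, 10, 11} → ROUND(AVG(qty), 2)=7.33, COUNT(*)=3, MAX(qty)=12
  returned: ids {2, 16} → ROUND(AVG(qty), 2)=10, COUNT(*)=2, MAX(qty)=12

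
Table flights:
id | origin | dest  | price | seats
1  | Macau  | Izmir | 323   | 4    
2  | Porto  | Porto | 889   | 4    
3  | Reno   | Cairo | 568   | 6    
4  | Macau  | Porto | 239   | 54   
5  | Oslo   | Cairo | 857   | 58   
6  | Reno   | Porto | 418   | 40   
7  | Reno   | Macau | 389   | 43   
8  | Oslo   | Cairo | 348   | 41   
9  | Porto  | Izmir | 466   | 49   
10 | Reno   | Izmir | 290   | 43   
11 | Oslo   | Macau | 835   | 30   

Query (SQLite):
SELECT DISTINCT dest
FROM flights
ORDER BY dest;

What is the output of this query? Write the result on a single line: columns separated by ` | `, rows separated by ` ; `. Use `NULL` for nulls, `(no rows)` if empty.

Collect distinct dest values from flights.

Cairo ; Izmir ; Macau ; Porto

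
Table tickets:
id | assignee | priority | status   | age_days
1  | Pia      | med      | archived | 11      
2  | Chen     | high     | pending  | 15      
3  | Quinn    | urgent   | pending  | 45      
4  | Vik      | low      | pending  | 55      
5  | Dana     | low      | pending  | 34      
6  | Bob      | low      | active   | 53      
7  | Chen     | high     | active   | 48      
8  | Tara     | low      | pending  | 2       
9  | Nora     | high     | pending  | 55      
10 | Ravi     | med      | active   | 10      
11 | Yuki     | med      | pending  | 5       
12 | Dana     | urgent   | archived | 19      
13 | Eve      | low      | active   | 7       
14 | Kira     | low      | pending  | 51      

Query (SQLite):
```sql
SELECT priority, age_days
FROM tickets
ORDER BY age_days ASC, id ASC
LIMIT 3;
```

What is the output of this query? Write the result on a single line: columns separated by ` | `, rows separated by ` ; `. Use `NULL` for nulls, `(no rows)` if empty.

low | 2 ; med | 5 ; low | 7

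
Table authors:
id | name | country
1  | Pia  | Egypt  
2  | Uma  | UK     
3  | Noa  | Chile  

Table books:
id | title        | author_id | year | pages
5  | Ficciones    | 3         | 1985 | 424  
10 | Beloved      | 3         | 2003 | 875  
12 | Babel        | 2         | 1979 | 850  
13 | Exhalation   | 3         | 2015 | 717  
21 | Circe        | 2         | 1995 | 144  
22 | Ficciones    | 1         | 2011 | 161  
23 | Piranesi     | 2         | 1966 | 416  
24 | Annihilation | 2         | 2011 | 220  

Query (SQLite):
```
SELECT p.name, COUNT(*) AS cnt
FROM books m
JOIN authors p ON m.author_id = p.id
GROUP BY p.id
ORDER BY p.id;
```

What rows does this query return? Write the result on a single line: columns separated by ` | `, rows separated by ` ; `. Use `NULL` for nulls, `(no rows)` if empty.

Pia | 1 ; Uma | 4 ; Noa | 3

Join each books row to its authors via author_id.
Group joined rows by authors.id; compute COUNT(*) per group.
  1: ids {22} → COUNT(*)=1
  2: ids {12, 21, 23, 24} → COUNT(*)=4
  3: ids {5, 10, 13} → COUNT(*)=3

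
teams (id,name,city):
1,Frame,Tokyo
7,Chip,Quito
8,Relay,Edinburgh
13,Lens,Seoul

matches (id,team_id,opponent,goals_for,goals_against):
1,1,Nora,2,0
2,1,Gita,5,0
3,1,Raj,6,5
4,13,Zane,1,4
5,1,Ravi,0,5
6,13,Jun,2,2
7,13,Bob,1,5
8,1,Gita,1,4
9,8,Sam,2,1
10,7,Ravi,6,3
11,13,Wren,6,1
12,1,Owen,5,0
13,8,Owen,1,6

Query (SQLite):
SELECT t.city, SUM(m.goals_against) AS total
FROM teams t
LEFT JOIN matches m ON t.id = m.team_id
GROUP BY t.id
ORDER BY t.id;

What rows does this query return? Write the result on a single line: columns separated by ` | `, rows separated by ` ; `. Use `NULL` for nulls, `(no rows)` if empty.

LEFT JOIN keeps every teams row; unmatched ones get NULL for matches columns.
Group by teams.id and compute SUM(m.goals_against). SUM over an all-NULL group is NULL.
  1: ids {1, 2, 3, 5, 8, 12} → SUM(m.goals_against)=14
  7: ids {10} → SUM(m.goals_against)=3
  8: ids {9, 13} → SUM(m.goals_against)=7
  13: ids {4, 6, 7, 11} → SUM(m.goals_against)=12

Tokyo | 14 ; Quito | 3 ; Edinburgh | 7 ; Seoul | 12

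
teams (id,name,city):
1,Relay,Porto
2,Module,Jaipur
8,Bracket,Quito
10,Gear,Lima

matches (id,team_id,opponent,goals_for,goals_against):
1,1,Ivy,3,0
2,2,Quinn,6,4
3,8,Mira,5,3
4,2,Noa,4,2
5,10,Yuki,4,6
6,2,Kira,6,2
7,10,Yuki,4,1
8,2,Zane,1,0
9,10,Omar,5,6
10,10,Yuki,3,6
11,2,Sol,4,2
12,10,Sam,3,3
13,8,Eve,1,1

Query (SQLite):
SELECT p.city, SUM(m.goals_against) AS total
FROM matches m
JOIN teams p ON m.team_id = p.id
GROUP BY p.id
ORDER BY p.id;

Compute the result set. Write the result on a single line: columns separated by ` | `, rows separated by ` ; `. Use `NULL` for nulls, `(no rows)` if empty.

Porto | 0 ; Jaipur | 10 ; Quito | 4 ; Lima | 22

Join each matches row to its teams via team_id.
Group joined rows by teams.id; compute SUM(m.goals_against) per group.
  1: ids {1} → SUM(m.goals_against)=0
  2: ids {2, 4, 6, 8, 11} → SUM(m.goals_against)=10
  8: ids {3, 13} → SUM(m.goals_against)=4
  10: ids {5, 7, 9, 10, 12} → SUM(m.goals_against)=22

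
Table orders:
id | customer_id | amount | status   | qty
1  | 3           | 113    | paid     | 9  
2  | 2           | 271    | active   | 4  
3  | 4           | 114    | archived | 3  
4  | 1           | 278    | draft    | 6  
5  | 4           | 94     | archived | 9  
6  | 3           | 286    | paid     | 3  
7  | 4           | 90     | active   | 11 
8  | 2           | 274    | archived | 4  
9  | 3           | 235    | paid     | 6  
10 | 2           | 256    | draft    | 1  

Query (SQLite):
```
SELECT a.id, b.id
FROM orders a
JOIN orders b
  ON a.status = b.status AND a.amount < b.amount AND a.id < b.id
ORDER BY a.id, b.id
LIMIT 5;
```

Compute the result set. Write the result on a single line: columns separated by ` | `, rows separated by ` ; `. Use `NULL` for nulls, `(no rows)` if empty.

1 | 6 ; 1 | 9 ; 3 | 8 ; 5 | 8

Pairs (a,b) with same status, a.amount < b.amount, a.id < b.id.
status groups: active:{2,7} archived:{3,5,8} draft:{4,10} paid:{1,6,9}
Ordered by (a.id, b.id); first 5.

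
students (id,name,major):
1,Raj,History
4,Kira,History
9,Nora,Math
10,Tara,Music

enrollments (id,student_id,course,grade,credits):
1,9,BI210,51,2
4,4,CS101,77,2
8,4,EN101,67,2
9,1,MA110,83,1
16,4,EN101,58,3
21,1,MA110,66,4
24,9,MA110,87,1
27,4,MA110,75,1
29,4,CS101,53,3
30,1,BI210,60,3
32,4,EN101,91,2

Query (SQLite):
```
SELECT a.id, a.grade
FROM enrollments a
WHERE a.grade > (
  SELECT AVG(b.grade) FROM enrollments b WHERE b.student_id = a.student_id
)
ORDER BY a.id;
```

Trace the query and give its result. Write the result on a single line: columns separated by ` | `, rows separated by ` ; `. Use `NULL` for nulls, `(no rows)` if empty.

4 | 77 ; 9 | 83 ; 24 | 87 ; 27 | 75 ; 32 | 91

For each enrollments row a, compute AVG(grade) over rows sharing a.student_id.
Keep row a if a.grade > that per-group AVG.
  student_id=1: AVG(grade) = 69.666667
  student_id=4: AVG(grade) = 70.166667
  student_id=9: AVG(grade) = 69.0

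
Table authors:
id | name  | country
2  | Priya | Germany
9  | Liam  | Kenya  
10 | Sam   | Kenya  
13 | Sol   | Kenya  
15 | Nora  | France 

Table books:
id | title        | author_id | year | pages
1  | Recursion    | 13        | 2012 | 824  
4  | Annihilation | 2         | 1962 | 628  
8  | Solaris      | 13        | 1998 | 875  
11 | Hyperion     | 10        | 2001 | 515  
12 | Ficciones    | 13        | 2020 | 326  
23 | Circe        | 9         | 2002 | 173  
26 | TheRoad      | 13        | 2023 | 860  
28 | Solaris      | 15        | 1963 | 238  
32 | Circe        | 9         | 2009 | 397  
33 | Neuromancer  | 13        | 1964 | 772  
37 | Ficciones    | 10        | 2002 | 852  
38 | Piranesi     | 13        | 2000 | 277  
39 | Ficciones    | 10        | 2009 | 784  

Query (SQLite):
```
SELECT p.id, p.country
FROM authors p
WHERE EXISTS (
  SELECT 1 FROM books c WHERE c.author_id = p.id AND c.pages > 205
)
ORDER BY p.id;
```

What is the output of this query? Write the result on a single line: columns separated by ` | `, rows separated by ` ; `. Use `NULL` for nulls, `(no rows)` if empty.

For each authors row, check whether any books with matching author_id has pages > 205.
Keep rows where that is true.

2 | Germany ; 9 | Kenya ; 10 | Kenya ; 13 | Kenya ; 15 | France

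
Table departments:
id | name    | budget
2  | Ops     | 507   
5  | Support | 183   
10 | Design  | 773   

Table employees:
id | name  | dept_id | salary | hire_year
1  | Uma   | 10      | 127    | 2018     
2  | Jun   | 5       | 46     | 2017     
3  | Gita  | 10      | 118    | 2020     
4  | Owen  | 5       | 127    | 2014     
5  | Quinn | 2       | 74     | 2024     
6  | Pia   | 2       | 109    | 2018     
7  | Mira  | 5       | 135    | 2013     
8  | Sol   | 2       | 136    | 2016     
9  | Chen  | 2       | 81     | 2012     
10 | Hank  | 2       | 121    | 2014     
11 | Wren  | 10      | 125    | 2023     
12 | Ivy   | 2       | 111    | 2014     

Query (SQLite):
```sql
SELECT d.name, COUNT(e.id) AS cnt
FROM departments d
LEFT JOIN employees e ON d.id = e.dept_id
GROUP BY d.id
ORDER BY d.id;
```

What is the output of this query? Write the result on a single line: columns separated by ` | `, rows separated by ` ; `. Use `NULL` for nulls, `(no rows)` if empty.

Ops | 6 ; Support | 3 ; Design | 3

LEFT JOIN keeps every departments row; unmatched ones get NULL for employees columns.
Group by departments.id and compute COUNT(e.id). COUNT(col) of an all-NULL group is 0.
  2: ids {5, 6, 8, 9, 10, 12} → COUNT(e.id)=6
  5: ids {2, 4, 7} → COUNT(e.id)=3
  10: ids {1, 3, 11} → COUNT(e.id)=3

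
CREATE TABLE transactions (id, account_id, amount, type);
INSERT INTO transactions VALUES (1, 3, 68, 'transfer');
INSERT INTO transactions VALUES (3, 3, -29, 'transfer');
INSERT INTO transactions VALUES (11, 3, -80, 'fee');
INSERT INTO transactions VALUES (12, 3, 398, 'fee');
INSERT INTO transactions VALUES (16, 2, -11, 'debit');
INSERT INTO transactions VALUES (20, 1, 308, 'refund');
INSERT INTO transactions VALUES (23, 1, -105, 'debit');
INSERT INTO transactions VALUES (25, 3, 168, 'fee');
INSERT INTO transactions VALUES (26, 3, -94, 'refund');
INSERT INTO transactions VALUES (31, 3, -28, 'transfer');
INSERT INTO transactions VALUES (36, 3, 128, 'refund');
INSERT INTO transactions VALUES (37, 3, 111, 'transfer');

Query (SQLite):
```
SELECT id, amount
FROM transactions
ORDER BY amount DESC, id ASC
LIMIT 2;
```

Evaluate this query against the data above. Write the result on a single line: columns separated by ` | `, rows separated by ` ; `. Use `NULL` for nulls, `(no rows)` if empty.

12 | 398 ; 20 | 308

Sort by amount desc, tiebreak id asc: (398, id=12), (308, id=20), (168, id=25), (128, id=36), (111, id=37) …. Take first 2.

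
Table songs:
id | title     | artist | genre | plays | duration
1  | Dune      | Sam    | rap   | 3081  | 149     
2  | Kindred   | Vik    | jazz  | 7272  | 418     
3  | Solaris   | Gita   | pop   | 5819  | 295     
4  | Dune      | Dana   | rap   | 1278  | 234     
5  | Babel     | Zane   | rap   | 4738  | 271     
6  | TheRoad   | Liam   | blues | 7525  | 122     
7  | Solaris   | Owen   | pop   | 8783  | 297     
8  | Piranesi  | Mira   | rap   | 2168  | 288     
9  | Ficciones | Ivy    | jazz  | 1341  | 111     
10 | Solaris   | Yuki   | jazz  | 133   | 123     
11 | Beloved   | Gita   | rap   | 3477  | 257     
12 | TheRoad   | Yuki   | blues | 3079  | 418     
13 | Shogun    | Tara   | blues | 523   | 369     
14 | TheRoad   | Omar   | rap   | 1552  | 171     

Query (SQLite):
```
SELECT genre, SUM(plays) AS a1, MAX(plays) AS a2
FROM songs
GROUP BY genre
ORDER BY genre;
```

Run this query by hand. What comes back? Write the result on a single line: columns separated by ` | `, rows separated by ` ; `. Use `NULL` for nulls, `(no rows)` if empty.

blues | 11127 | 7525 ; jazz | 8746 | 7272 ; pop | 14602 | 8783 ; rap | 16294 | 4738

Group songs by genre.
Per group compute: SUM(plays), MAX(plays).
  blues: ids {6, 12, 13} → SUM(plays)=11127, MAX(plays)=7525
  jazz: ids {2, 9, 10} → SUM(plays)=8746, MAX(plays)=7272
  pop: ids {3, 7} → SUM(plays)=14602, MAX(plays)=8783
  rap: ids {1, 4, 5, 8, 11, 14} → SUM(plays)=16294, MAX(plays)=4738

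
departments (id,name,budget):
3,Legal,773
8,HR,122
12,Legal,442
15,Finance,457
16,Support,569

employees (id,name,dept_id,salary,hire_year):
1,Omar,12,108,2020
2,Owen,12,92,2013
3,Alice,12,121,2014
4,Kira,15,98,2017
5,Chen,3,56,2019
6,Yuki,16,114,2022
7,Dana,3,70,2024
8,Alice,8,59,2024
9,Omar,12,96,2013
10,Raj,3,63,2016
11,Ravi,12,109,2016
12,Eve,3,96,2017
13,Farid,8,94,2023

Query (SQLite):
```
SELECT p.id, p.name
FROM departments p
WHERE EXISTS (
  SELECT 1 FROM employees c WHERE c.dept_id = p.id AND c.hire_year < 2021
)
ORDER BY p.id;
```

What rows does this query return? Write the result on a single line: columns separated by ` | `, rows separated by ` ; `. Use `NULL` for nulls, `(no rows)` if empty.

For each departments row, check whether any employees with matching dept_id has hire_year < 2021.
Keep rows where that is true.

3 | Legal ; 12 | Legal ; 15 | Finance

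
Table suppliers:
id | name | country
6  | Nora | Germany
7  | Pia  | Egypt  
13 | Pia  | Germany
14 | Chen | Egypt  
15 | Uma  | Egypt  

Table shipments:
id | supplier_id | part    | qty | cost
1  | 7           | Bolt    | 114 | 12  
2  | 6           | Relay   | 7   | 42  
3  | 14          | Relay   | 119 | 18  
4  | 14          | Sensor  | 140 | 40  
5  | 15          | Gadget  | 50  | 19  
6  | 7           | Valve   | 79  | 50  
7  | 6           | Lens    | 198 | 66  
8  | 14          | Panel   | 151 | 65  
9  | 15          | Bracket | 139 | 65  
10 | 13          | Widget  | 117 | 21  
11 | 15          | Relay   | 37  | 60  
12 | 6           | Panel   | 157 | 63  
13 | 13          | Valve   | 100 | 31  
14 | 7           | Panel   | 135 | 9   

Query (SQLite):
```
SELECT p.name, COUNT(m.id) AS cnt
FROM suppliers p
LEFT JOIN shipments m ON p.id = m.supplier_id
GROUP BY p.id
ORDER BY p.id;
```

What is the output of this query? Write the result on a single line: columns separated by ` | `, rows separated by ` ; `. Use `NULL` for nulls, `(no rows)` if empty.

Nora | 3 ; Pia | 3 ; Pia | 2 ; Chen | 3 ; Uma | 3

LEFT JOIN keeps every suppliers row; unmatched ones get NULL for shipments columns.
Group by suppliers.id and compute COUNT(m.id). COUNT(col) of an all-NULL group is 0.
  6: ids {2, 7, 12} → COUNT(m.id)=3
  7: ids {1, 6, 14} → COUNT(m.id)=3
  13: ids {10, 13} → COUNT(m.id)=2
  14: ids {3, 4, 8} → COUNT(m.id)=3
  15: ids {5, 9, 11} → COUNT(m.id)=3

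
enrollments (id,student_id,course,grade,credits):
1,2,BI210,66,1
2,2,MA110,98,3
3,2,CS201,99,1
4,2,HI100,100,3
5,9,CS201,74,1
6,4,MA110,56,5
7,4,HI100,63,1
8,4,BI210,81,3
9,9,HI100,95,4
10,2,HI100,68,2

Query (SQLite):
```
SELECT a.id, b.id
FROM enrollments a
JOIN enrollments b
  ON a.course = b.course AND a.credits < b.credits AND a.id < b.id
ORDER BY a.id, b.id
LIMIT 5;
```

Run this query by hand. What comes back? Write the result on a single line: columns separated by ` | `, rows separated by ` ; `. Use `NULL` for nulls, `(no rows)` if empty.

1 | 8 ; 2 | 6 ; 4 | 9 ; 7 | 9 ; 7 | 10

Pairs (a,b) with same course, a.credits < b.credits, a.id < b.id.
course groups: BI210:{1,8} CS201:{3,5} HI100:{4,7,9,10} MA110:{2,6}
Ordered by (a.id, b.id); first 5.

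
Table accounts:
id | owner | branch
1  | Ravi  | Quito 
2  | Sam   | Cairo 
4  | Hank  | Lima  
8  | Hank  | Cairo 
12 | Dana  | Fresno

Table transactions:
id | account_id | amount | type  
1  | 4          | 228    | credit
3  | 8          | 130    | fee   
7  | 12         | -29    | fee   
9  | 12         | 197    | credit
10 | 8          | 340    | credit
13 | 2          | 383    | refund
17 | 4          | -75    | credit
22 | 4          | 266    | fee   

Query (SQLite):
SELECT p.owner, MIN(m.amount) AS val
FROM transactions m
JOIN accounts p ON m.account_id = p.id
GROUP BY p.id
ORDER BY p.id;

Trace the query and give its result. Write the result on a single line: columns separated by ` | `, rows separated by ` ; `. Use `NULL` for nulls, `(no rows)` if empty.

Join each transactions row to its accounts via account_id.
Group joined rows by accounts.id; compute MIN(m.amount) per group.
  2: ids {13} → MIN(m.amount)=383
  4: ids {1, 17, 22} → MIN(m.amount)=-75
  8: ids {3, 10} → MIN(m.amount)=130
  12: ids {7, 9} → MIN(m.amount)=-29

Sam | 383 ; Hank | -75 ; Hank | 130 ; Dana | -29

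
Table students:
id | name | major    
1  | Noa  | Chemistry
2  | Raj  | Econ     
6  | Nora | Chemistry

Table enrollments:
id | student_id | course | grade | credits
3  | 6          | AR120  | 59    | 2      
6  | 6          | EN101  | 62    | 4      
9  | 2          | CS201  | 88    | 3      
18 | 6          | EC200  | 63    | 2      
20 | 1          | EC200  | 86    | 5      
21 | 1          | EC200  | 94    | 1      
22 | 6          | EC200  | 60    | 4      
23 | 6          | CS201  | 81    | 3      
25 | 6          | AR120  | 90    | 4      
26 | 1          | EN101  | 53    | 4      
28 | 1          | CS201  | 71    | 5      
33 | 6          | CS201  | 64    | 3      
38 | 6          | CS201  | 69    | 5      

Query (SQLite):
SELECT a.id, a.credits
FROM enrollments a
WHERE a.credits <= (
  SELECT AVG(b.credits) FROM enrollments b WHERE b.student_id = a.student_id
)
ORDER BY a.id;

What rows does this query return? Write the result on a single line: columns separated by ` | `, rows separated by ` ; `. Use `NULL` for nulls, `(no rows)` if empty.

3 | 2 ; 9 | 3 ; 18 | 2 ; 21 | 1 ; 23 | 3 ; 33 | 3

For each enrollments row a, compute AVG(credits) over rows sharing a.student_id.
Keep row a if a.credits <= that per-group AVG.
  student_id=1: AVG(credits) = 3.75
  student_id=2: AVG(credits) = 3.0
  student_id=6: AVG(credits) = 3.375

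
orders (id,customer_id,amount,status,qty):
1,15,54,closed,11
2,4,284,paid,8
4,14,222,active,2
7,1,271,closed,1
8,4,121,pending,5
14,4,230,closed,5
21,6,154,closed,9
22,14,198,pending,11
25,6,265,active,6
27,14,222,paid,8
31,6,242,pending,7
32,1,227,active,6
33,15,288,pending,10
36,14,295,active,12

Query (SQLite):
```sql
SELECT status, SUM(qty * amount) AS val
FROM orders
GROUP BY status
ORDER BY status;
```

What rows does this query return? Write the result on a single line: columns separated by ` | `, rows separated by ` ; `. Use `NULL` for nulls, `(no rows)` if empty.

For each row compute qty * amount.
Group by status; take SUM of the expression per group.
  active: ids {4, 25, 32, 36} → SUM(qty * amount)=6936
  closed: ids {1, 7, 14, 21} → SUM(qty * amount)=3401
  paid: ids {2, 27} → SUM(qty * amount)=4048
  pending: ids {8, 22, 31, 33} → SUM(qty * amount)=7357

active | 6936 ; closed | 3401 ; paid | 4048 ; pending | 7357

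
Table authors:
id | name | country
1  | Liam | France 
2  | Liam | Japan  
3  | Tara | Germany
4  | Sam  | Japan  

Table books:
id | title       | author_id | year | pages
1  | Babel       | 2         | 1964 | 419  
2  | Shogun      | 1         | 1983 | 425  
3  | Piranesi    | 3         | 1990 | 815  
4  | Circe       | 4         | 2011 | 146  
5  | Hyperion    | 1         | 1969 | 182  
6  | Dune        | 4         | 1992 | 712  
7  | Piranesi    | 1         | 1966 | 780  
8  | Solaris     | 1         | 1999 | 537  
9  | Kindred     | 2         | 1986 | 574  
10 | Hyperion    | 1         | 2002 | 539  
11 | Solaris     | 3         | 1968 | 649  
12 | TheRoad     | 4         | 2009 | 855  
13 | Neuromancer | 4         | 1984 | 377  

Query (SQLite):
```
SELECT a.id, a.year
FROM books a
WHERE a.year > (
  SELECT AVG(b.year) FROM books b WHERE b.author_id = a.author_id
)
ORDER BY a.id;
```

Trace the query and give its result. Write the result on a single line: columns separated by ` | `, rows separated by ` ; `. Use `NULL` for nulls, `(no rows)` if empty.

3 | 1990 ; 4 | 2011 ; 8 | 1999 ; 9 | 1986 ; 10 | 2002 ; 12 | 2009

For each books row a, compute AVG(year) over rows sharing a.author_id.
Keep row a if a.year > that per-group AVG.
  author_id=1: AVG(year) = 1983.8
  author_id=2: AVG(year) = 1975.0
  author_id=3: AVG(year) = 1979.0
  author_id=4: AVG(year) = 1999.0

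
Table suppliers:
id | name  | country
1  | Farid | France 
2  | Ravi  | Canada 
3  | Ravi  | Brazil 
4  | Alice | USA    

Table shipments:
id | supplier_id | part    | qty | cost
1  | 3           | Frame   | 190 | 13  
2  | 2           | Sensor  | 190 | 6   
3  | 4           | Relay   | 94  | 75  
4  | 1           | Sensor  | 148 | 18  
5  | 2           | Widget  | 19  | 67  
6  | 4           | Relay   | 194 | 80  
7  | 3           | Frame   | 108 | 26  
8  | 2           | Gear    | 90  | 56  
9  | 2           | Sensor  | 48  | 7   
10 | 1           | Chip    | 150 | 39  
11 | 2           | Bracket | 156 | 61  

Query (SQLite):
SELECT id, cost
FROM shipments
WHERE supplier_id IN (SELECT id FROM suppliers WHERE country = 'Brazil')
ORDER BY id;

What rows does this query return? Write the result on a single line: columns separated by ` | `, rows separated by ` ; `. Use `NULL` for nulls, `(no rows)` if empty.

Inner query: suppliers.id where country = 'Brazil'.
Outer: keep shipments rows whose supplier_id is in that set.
Inner query → {3}

1 | 13 ; 7 | 26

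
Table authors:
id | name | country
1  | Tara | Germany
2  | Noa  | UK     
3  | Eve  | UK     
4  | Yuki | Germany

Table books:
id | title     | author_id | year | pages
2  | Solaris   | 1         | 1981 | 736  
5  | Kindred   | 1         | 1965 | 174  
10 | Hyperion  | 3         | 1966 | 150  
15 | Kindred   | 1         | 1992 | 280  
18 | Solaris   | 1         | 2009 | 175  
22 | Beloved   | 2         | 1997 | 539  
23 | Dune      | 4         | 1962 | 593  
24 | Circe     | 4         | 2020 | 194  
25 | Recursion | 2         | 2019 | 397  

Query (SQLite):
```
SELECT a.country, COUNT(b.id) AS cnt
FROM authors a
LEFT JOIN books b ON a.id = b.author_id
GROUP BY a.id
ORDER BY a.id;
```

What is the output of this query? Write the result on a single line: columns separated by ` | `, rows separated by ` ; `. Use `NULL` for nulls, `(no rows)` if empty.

LEFT JOIN keeps every authors row; unmatched ones get NULL for books columns.
Group by authors.id and compute COUNT(b.id). COUNT(col) of an all-NULL group is 0.
  1: ids {2, 5, 15, 18} → COUNT(b.id)=4
  2: ids {22, 25} → COUNT(b.id)=2
  3: ids {10} → COUNT(b.id)=1
  4: ids {23, 24} → COUNT(b.id)=2

Germany | 4 ; UK | 2 ; UK | 1 ; Germany | 2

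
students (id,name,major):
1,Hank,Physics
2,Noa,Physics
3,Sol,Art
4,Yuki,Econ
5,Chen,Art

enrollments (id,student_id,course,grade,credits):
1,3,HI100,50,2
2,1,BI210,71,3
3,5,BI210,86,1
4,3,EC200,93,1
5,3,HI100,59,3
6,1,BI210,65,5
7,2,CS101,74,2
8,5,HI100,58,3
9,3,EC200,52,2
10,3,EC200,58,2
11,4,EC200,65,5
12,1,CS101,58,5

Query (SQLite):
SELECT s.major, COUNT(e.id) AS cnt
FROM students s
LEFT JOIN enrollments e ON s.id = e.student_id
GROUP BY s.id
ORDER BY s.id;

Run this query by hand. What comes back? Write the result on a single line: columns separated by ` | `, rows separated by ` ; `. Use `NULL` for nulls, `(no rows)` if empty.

LEFT JOIN keeps every students row; unmatched ones get NULL for enrollments columns.
Group by students.id and compute COUNT(e.id). COUNT(col) of an all-NULL group is 0.
  1: ids {2, 6, 12} → COUNT(e.id)=3
  2: ids {7} → COUNT(e.id)=1
  3: ids {1, 4, 5, 9, 10} → COUNT(e.id)=5
  4: ids {11} → COUNT(e.id)=1
  5: ids {3, 8} → COUNT(e.id)=2

Physics | 3 ; Physics | 1 ; Art | 5 ; Econ | 1 ; Art | 2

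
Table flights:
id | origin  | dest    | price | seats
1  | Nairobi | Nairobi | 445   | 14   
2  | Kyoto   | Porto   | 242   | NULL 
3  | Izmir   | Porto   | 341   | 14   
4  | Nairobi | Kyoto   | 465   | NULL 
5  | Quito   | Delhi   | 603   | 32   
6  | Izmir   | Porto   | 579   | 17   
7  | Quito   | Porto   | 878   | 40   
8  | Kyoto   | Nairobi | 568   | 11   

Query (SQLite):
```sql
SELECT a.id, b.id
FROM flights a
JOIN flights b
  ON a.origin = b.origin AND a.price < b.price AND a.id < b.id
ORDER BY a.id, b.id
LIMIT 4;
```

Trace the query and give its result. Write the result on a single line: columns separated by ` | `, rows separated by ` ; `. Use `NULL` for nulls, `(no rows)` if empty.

1 | 4 ; 2 | 8 ; 3 | 6 ; 5 | 7

Pairs (a,b) with same origin, a.price < b.price, a.id < b.id.
origin groups: Izmir:{3,6} Kyoto:{2,8} Nairobi:{1,4} Quito:{5,7}
Ordered by (a.id, b.id); first 4.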